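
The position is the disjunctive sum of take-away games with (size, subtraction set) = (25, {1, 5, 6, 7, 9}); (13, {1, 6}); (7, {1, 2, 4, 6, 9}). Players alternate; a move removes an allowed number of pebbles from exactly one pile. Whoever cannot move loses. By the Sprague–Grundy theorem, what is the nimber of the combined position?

7

Pile A, S = {1, 5, 6, 7, 9}:
n :  0  1  2  3  4  5  6  7  8  9 10 11 12 13 14 15 16 17 18 19 20 21 22 23 24 25
G :  0  1  0  1  0  1  2  3  2  3  2  3  0  1  0  1  0  1  2  3  2  3  2  3  0  1
G_A(25) = 1.
Pile B, S = {1, 6}:
G(0) = 0
G(1) = mex{0} = 1
G(2) = mex{1} = 0
G(3) = mex{0} = 1
G(4) = mex{1} = 0
G(5) = mex{0} = 1
G(6) = mex{1,0} = 2
G(7) = mex{2,1} = 0
G(8) = mex{0,0} = 1
G(9) = mex{1,1} = 0
G(10) = mex{0,0} = 1
G(11) = mex{1,1} = 0
G(12) = mex{0,2} = 1
G(13) = mex{1,0} = 2
G_B(13) = 2.
Pile C, S = {1, 2, 4, 6, 9}:
n : 0 1 2 3 4 5 6 7
G : 0 1 2 0 1 2 3 4
G_C(7) = 4.
Combined Grundy value = 1 ⊕ 2 ⊕ 4 = 7.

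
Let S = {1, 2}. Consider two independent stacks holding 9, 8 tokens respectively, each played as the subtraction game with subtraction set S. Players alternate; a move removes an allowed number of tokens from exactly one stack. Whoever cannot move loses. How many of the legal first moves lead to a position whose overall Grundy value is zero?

All stacks use S = {1, 2}:
n : 0 1 2 3 4 5 6 7 8 9
G : 0 1 2 0 1 2 0 1 2 0
Stack A: G(9) = 0.
Stack B: G(8) = 2.
Combined Grundy value = 0 ⊕ 2 = 2.
A winning move leaves total XOR = 0, i.e. changes one component's Grundy value g to g ⊕ X where X is the current total.
Stack A: need g' = 0⊕2 = 2. Options: 9−1→G=2, 9−2→G=1. Hits: 1.
Stack B: need g' = 2⊕2 = 0. Options: 8−1→G=1, 8−2→G=0. Hits: 1.

2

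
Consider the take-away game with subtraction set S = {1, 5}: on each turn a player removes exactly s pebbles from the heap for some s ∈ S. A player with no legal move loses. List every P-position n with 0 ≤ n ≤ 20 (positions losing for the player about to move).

n :  0  1  2  3  4  5  6  7  8  9 10 11 12 13 14 15 16 17 18 19 20
G :  0  1  0  1  0  1  0  1  0  1  0  1  0  1  0  1  0  1  0  1  0
P-positions are exactly the n with G(n) = 0.

0, 2, 4, 6, 8, 10, 12, 14, 16, 18, 20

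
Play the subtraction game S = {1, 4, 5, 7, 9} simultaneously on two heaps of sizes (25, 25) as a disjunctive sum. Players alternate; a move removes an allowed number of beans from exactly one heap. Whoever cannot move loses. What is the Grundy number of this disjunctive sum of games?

0

All heaps use S = {1, 4, 5, 7, 9}:
n :  0  1  2  3  4  5  6  7  8  9 10 11 12 13 14 15 16 17 18 19 20 21 22 23 24 25
G :  0  1  0  1  2  3  2  3  0  1  0  1  2  3  2  3  0  1  0  1  2  3  2  3  0  1
Heap A: G(25) = 1.
Heap B: G(25) = 1.
Combined Grundy value = 1 ⊕ 1 = 0.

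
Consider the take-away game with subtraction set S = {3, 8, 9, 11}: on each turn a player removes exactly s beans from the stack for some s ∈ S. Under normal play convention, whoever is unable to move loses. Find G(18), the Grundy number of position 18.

n :  0  1  2  3  4  5  6  7  8  9 10 11 12 13 14 15 16 17 18
G :  0  0  0  1  1  1  0  0  2  1  1  3  2  2  2  3  3  3  2

2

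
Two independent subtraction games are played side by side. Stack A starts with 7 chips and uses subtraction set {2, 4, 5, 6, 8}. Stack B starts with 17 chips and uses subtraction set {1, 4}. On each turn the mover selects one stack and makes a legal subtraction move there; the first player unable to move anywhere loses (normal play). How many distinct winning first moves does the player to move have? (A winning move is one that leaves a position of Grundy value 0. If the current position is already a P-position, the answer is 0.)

1

Stack A, S = {2, 4, 5, 6, 8}:
G(0) = 0
G(1) = mex{} = 0
G(2) = mex{0} = 1
G(3) = mex{0} = 1
G(4) = mex{1,0} = 2
G(5) = mex{1,0,0} = 2
G(6) = mex{2,1,0,0} = 3
G(7) = mex{2,1,1,0} = 3
G_A(7) = 3.
Stack B, S = {1, 4}:
G(0) = 0
G(1) = mex{0} = 1
G(2) = mex{1} = 0
G(3) = mex{0} = 1
G(4) = mex{1,0} = 2
G(5) = mex{2,1} = 0
G(6) = mex{0,0} = 1
G(7) = mex{1,1} = 0
G(8) = mex{0,2} = 1
G(9) = mex{1,0} = 2
G(10) = mex{2,1} = 0
G(11) = mex{0,0} = 1
G(12) = mex{1,1} = 0
G(13) = mex{0,2} = 1
G(14) = mex{1,0} = 2
G(15) = mex{2,1} = 0
G(16) = mex{0,0} = 1
G(17) = mex{1,1} = 0
G_B(17) = 0.
Combined Grundy value = 3 ⊕ 0 = 3.
A winning move leaves total XOR = 0, i.e. changes one component's Grundy value g to g ⊕ X where X is the current total.
Stack A: need g' = 3⊕3 = 0. Options: 7−2→G=2, 7−4→G=1, 7−5→G=1, 7−6→G=0. Hits: 1.
Stack B: need g' = 0⊕3 = 3. Options: 17−1→G=1, 17−4→G=1. Hits: 0.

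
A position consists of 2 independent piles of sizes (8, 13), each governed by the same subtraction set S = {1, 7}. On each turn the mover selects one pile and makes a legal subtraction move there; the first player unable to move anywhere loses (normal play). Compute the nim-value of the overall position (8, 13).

All piles use S = {1, 7}:
n :  0  1  2  3  4  5  6  7  8  9 10 11 12 13
G :  0  1  0  1  0  1  0  1  0  1  0  1  0  1
Pile A: G(8) = 0.
Pile B: G(13) = 1.
Combined Grundy value = 0 ⊕ 1 = 1.

1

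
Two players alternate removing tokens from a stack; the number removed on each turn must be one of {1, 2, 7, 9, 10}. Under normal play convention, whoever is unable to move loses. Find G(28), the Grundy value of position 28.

G(0) = 0
G(1) = mex{0} = 1
G(2) = mex{1,0} = 2
G(3) = mex{2,1} = 0
G(4) = mex{0,2} = 1
G(5) = mex{1,0} = 2
G(6) = mex{2,1} = 0
G(7) = mex{0,2,0} = 1
G(8) = mex{1,0,1} = 2
G(9) = mex{2,1,2,0} = 3
G(10) = mex{3,2,0,1,0} = 4
G(11) = mex{4,3,1,2,1} = 0
G(12) = mex{0,4,2,0,2} = 1
G(13) = mex{1,0,0,1,0} = 2
G(14) = mex{2,1,1,2,1} = 0
G(15) = mex{0,2,2,0,2} = 1
G(16) = mex{1,0,3,1,0} = 2
G(17) = mex{2,1,4,2,1} = 0
G(18) = mex{0,2,0,3,2} = 1
G(19) = mex{1,0,1,4,3} = 2
G(20) = mex{2,1,2,0,4} = 3
G(21) = mex{3,2,0,1,0} = 4
G(22) = mex{4,3,1,2,1} = 0
G(23) = mex{0,4,2,0,2} = 1
G(24) = mex{1,0,0,1,0} = 2
G(25) = mex{2,1,1,2,1} = 0
G(26) = mex{0,2,2,0,2} = 1
G(27) = mex{1,0,3,1,0} = 2
G(28) = mex{2,1,4,2,1} = 0

0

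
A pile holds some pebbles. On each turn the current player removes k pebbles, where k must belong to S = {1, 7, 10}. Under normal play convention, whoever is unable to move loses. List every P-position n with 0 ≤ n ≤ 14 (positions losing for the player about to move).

0, 2, 4, 6, 8

n :  0  1  2  3  4  5  6  7  8  9 10 11 12 13 14
G :  0  1  0  1  0  1  0  1  0  1  2  3  2  3  2
P-positions are exactly the n with G(n) = 0.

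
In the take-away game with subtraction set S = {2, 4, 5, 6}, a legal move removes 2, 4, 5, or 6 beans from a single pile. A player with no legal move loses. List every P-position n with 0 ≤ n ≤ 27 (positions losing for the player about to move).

G(0) = 0
G(1) = mex{} = 0
G(2) = mex{0} = 1
G(3) = mex{0} = 1
G(4) = mex{1,0} = 2
G(5) = mex{1,0,0} = 2
G(6) = mex{2,1,0,0} = 3
G(7) = mex{2,1,1,0} = 3
G(8) = mex{3,2,1,1} = 0
G(9) = mex{3,2,2,1} = 0
G(10) = mex{0,3,2,2} = 1
G(11) = mex{0,3,3,2} = 1
G(12) = mex{1,0,3,3} = 2
G(13) = mex{1,0,0,3} = 2
G(14) = mex{2,1,0,0} = 3
G(15) = mex{2,1,1,0} = 3
G(16) = mex{3,2,1,1} = 0
G(17) = mex{3,2,2,1} = 0
G(18) = mex{0,3,2,2} = 1
G(19) = mex{0,3,3,2} = 1
G(20) = mex{1,0,3,3} = 2
G(21) = mex{1,0,0,3} = 2
G(22) = mex{2,1,0,0} = 3
G(23) = mex{2,1,1,0} = 3
G(24) = mex{3,2,1,1} = 0
G(25) = mex{3,2,2,1} = 0
G(26) = mex{0,3,2,2} = 1
G(27) = mex{0,3,3,2} = 1
P-positions are exactly the n with G(n) = 0.

0, 1, 8, 9, 16, 17, 24, 25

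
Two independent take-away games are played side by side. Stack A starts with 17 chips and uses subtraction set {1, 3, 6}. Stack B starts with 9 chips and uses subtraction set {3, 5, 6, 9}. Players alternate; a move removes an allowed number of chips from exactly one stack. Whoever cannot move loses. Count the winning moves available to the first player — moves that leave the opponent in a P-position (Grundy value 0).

2

Stack A, S = {1, 3, 6}:
n :  0  1  2  3  4  5  6  7  8  9 10 11 12 13 14 15 16 17
G :  0  1  0  1  0  1  2  3  2  0  1  0  1  0  1  2  3  2
G_A(17) = 2.
Stack B, S = {3, 5, 6, 9}:
G(0) = 0
G(1) = mex{} = 0
G(2) = mex{} = 0
G(3) = mex{0} = 1
G(4) = mex{0} = 1
G(5) = mex{0,0} = 1
G(6) = mex{1,0,0} = 2
G(7) = mex{1,0,0} = 2
G(8) = mex{1,1,0} = 2
G(9) = mex{2,1,1,0} = 3
G_B(9) = 3.
Combined Grundy value = 2 ⊕ 3 = 1.
A winning move leaves total XOR = 0, i.e. changes one component's Grundy value g to g ⊕ X where X is the current total.
Stack A: need g' = 2⊕1 = 3. Options: 17−1→G=3, 17−3→G=1, 17−6→G=0. Hits: 1.
Stack B: need g' = 3⊕1 = 2. Options: 9−3→G=2, 9−5→G=1, 9−6→G=1, 9−9→G=0. Hits: 1.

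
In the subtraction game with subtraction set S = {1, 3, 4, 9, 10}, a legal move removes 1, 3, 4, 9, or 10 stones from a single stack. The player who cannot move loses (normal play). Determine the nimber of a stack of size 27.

1

G(0) = 0
G(1) = mex{0} = 1
G(2) = mex{1} = 0
G(3) = mex{0,0} = 1
G(4) = mex{1,1,0} = 2
G(5) = mex{2,0,1} = 3
G(6) = mex{3,1,0} = 2
G(7) = mex{2,2,1} = 0
G(8) = mex{0,3,2} = 1
G(9) = mex{1,2,3,0} = 4
G(10) = mex{4,0,2,1,0} = 3
G(11) = mex{3,1,0,0,1} = 2
G(12) = mex{2,4,1,1,0} = 3
G(13) = mex{3,3,4,2,1} = 0
G(14) = mex{0,2,3,3,2} = 1
G(15) = mex{1,3,2,2,3} = 0
G(16) = mex{0,0,3,0,2} = 1
G(17) = mex{1,1,0,1,0} = 2
G(18) = mex{2,0,1,4,1} = 3
G(19) = mex{3,1,0,3,4} = 2
G(20) = mex{2,2,1,2,3} = 0
G(21) = mex{0,3,2,3,2} = 1
G(22) = mex{1,2,3,0,3} = 4
G(23) = mex{4,0,2,1,0} = 3
G(24) = mex{3,1,0,0,1} = 2
G(25) = mex{2,4,1,1,0} = 3
G(26) = mex{3,3,4,2,1} = 0
G(27) = mex{0,2,3,3,2} = 1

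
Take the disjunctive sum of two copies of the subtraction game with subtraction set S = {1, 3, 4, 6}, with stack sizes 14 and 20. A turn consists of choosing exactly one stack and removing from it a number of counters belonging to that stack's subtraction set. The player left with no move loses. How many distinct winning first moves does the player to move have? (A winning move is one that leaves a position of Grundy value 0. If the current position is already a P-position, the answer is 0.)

All stacks use S = {1, 3, 4, 6}:
G(0) = 0
G(1) = mex{0} = 1
G(2) = mex{1} = 0
G(3) = mex{0,0} = 1
G(4) = mex{1,1,0} = 2
G(5) = mex{2,0,1} = 3
G(6) = mex{3,1,0,0} = 2
G(7) = mex{2,2,1,1} = 0
G(8) = mex{0,3,2,0} = 1
G(9) = mex{1,2,3,1} = 0
G(10) = mex{0,0,2,2} = 1
G(11) = mex{1,1,0,3} = 2
G(12) = mex{2,0,1,2} = 3
G(13) = mex{3,1,0,0} = 2
G(14) = mex{2,2,1,1} = 0
G(15) = mex{0,3,2,0} = 1
G(16) = mex{1,2,3,1} = 0
G(17) = mex{0,0,2,2} = 1
G(18) = mex{1,1,0,3} = 2
G(19) = mex{2,0,1,2} = 3
G(20) = mex{3,1,0,0} = 2
Stack A: G(14) = 0.
Stack B: G(20) = 2.
Combined Grundy value = 0 ⊕ 2 = 2.
A winning move leaves total XOR = 0, i.e. changes one component's Grundy value g to g ⊕ X where X is the current total.
Stack A: need g' = 0⊕2 = 2. Options: 14−1→G=2, 14−3→G=2, 14−4→G=1, 14−6→G=1. Hits: 2.
Stack B: need g' = 2⊕2 = 0. Options: 20−1→G=3, 20−3→G=1, 20−4→G=0, 20−6→G=0. Hits: 2.

4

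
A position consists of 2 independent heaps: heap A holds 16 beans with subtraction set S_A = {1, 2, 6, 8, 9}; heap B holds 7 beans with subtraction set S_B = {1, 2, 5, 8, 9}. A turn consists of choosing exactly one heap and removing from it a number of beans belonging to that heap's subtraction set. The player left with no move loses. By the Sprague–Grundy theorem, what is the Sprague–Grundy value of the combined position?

3

Heap A, S = {1, 2, 6, 8, 9}:
G(0) = 0
G(1) = mex{0} = 1
G(2) = mex{1,0} = 2
G(3) = mex{2,1} = 0
G(4) = mex{0,2} = 1
G(5) = mex{1,0} = 2
G(6) = mex{2,1,0} = 3
G(7) = mex{3,2,1} = 0
G(8) = mex{0,3,2,0} = 1
G(9) = mex{1,0,0,1,0} = 2
G(10) = mex{2,1,1,2,1} = 0
G(11) = mex{0,2,2,0,2} = 1
G(12) = mex{1,0,3,1,0} = 2
G(13) = mex{2,1,0,2,1} = 3
G(14) = mex{3,2,1,3,2} = 0
G(15) = mex{0,3,2,0,3} = 1
G(16) = mex{1,0,0,1,0} = 2
G_A(16) = 2.
Heap B, S = {1, 2, 5, 8, 9}:
G(0) = 0
G(1) = mex{0} = 1
G(2) = mex{1,0} = 2
G(3) = mex{2,1} = 0
G(4) = mex{0,2} = 1
G(5) = mex{1,0,0} = 2
G(6) = mex{2,1,1} = 0
G(7) = mex{0,2,2} = 1
G_B(7) = 1.
Combined Grundy value = 2 ⊕ 1 = 3.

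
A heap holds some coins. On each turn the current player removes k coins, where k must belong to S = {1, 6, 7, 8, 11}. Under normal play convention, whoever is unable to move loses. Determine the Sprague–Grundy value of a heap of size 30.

0

n :  0  1  2  3  4  5  6  7  8  9 10 11 12 13 14 15 16 17 18 19 20 21 22 23 24 25 26 27 28 29 30
G :  0  1  0  1  0  1  2  3  2  3  2  3  4  5  0  1  0  1  0  1  2  3  2  3  2  3  4  5  0  1  0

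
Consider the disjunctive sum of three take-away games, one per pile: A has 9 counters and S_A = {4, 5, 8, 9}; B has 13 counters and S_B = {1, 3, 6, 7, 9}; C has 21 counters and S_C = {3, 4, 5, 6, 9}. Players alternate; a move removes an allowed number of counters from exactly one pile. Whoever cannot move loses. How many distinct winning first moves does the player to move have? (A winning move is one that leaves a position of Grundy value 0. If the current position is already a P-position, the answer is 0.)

Pile A, S = {4, 5, 8, 9}:
n : 0 1 2 3 4 5 6 7 8 9
G : 0 0 0 0 1 1 1 1 2 2
G_A(9) = 2.
Pile B, S = {1, 3, 6, 7, 9}:
n :  0  1  2  3  4  5  6  7  8  9 10 11 12 13
G :  0  1  0  1  0  1  2  3  2  3  2  3  0  1
G_B(13) = 1.
Pile C, S = {3, 4, 5, 6, 9}:
n :  0  1  2  3  4  5  6  7  8  9 10 11 12 13 14 15 16 17 18 19 20 21
G :  0  0  0  1  1  1  2  2  2  3  3  3  0  0  0  1  1  1  2  2  2  3
G_C(21) = 3.
Combined Grundy value = 2 ⊕ 1 ⊕ 3 = 0.
A winning move leaves total XOR = 0, i.e. changes one component's Grundy value g to g ⊕ X where X is the current total.
Pile A: target g' = 2⊕0 = 2, but every legal move changes the Grundy value (mex property), so 0 moves.
Pile B: target g' = 1⊕0 = 1, but every legal move changes the Grundy value (mex property), so 0 moves.
Pile C: target g' = 3⊕0 = 3, but every legal move changes the Grundy value (mex property), so 0 moves.

0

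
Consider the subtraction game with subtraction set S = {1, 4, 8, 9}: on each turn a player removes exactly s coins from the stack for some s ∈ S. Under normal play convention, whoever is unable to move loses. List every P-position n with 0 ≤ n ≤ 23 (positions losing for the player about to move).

0, 2, 5, 7, 12, 17, 19, 22

G(0) = 0
G(1) = mex{0} = 1
G(2) = mex{1} = 0
G(3) = mex{0} = 1
G(4) = mex{1,0} = 2
G(5) = mex{2,1} = 0
G(6) = mex{0,0} = 1
G(7) = mex{1,1} = 0
G(8) = mex{0,2,0} = 1
G(9) = mex{1,0,1,0} = 2
G(10) = mex{2,1,0,1} = 3
G(11) = mex{3,0,1,0} = 2
G(12) = mex{2,1,2,1} = 0
G(13) = mex{0,2,0,2} = 1
G(14) = mex{1,3,1,0} = 2
G(15) = mex{2,2,0,1} = 3
G(16) = mex{3,0,1,0} = 2
G(17) = mex{2,1,2,1} = 0
G(18) = mex{0,2,3,2} = 1
G(19) = mex{1,3,2,3} = 0
G(20) = mex{0,2,0,2} = 1
G(21) = mex{1,0,1,0} = 2
G(22) = mex{2,1,2,1} = 0
G(23) = mex{0,0,3,2} = 1
P-positions are exactly the n with G(n) = 0.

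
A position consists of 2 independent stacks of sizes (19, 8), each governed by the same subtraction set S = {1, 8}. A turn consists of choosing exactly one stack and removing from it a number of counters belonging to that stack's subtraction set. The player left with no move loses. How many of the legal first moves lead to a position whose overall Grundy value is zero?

All stacks use S = {1, 8}:
G(0) = 0
G(1) = mex{0} = 1
G(2) = mex{1} = 0
G(3) = mex{0} = 1
G(4) = mex{1} = 0
G(5) = mex{0} = 1
G(6) = mex{1} = 0
G(7) = mex{0} = 1
G(8) = mex{1,0} = 2
G(9) = mex{2,1} = 0
G(10) = mex{0,0} = 1
G(11) = mex{1,1} = 0
G(12) = mex{0,0} = 1
G(13) = mex{1,1} = 0
G(14) = mex{0,0} = 1
G(15) = mex{1,1} = 0
G(16) = mex{0,2} = 1
G(17) = mex{1,0} = 2
G(18) = mex{2,1} = 0
G(19) = mex{0,0} = 1
Stack A: G(19) = 1.
Stack B: G(8) = 2.
Combined Grundy value = 1 ⊕ 2 = 3.
A winning move leaves total XOR = 0, i.e. changes one component's Grundy value g to g ⊕ X where X is the current total.
Stack A: need g' = 1⊕3 = 2. Options: 19−1→G=0, 19−8→G=0. Hits: 0.
Stack B: need g' = 2⊕3 = 1. Options: 8−1→G=1, 8−8→G=0. Hits: 1.

1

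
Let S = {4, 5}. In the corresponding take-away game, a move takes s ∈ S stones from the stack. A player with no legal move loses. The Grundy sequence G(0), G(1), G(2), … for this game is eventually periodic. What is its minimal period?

n :  0  1  2  3  4  5  6  7  8  9 10 11 12 13 14 15 16 17 18 19
G :  0  0  0  0  1  1  1  1  2  0  0  0  0  1  1  1  1  2  0  0
G(n+9) = G(n) holds for n = 0,…,4 (a full window of length max(S) = 5), so the sequence is purely periodic with period 9.

9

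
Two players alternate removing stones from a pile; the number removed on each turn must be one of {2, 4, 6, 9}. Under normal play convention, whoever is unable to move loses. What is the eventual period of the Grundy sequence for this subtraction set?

n :  0  1  2  3  4  5  6  7  8  9 10 11 12 13 14 15 16 17 18 19 20 21 22 23 24 25 26 27 28
G :  0  0  1  1  2  2  3  3  0  4  1  0  2  1  3  2  0  3  1  0  2  1  3  2  0  3  1  0  2
From n = 10 onward G(n+8) = G(n); since this holds over max(S) = 9 consecutive positions the period is 8 (pre-period 10).

8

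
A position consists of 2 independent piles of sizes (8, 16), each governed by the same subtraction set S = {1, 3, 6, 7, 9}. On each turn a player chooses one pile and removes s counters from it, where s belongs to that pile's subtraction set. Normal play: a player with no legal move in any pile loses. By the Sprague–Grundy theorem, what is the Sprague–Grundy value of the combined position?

2

All piles use S = {1, 3, 6, 7, 9}:
n :  0  1  2  3  4  5  6  7  8  9 10 11 12 13 14 15 16
G :  0  1  0  1  0  1  2  3  2  3  2  3  0  1  0  1  0
Pile A: G(8) = 2.
Pile B: G(16) = 0.
Combined Grundy value = 2 ⊕ 0 = 2.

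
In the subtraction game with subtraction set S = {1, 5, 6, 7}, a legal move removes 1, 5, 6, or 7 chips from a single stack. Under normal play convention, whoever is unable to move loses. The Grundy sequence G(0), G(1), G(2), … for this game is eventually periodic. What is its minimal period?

n :  0  1  2  3  4  5  6  7  8  9 10 11 12 13 14 15 16 17 18 19 20 21 22 23 24 25
G :  0  1  0  1  0  1  2  3  2  3  2  3  0  1  0  1  0  1  2  3  2  3  2  3  0  1
G(n+12) = G(n) holds for n = 0,…,6 (a full window of length max(S) = 7), so the sequence is purely periodic with period 12.

12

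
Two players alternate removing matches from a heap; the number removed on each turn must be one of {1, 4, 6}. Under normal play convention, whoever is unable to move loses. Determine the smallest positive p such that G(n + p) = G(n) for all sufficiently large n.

5

G(0) = 0
G(1) = mex{0} = 1
G(2) = mex{1} = 0
G(3) = mex{0} = 1
G(4) = mex{1,0} = 2
G(5) = mex{2,1} = 0
G(6) = mex{0,0,0} = 1
G(7) = mex{1,1,1} = 0
G(8) = mex{0,2,0} = 1
G(9) = mex{1,0,1} = 2
G(10) = mex{2,1,2} = 0
G(11) = mex{0,0,0} = 1
G(12) = mex{1,1,1} = 0
G(13) = mex{0,2,0} = 1
G(14) = mex{1,0,1} = 2
G(n+5) = G(n) holds for n = 0,…,5 (a full window of length max(S) = 6), so the sequence is purely periodic with period 5.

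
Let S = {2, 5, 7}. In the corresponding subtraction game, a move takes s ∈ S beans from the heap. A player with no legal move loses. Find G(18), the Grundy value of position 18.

2

G(0) = 0
G(1) = mex{} = 0
G(2) = mex{0} = 1
G(3) = mex{0} = 1
G(4) = mex{1} = 0
G(5) = mex{1,0} = 2
G(6) = mex{0,0} = 1
G(7) = mex{2,1,0} = 3
G(8) = mex{1,1,0} = 2
G(9) = mex{3,0,1} = 2
G(10) = mex{2,2,1} = 0
G(11) = mex{2,1,0} = 3
G(12) = mex{0,3,2} = 1
G(13) = mex{3,2,1} = 0
G(14) = mex{1,2,3} = 0
G(15) = mex{0,0,2} = 1
G(16) = mex{0,3,2} = 1
G(17) = mex{1,1,0} = 2
G(18) = mex{1,0,3} = 2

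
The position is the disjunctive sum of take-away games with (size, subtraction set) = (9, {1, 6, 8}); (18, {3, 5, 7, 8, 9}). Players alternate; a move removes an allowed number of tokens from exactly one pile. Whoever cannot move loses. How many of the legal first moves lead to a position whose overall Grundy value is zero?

Pile A, S = {1, 6, 8}:
G(0) = 0
G(1) = mex{0} = 1
G(2) = mex{1} = 0
G(3) = mex{0} = 1
G(4) = mex{1} = 0
G(5) = mex{0} = 1
G(6) = mex{1,0} = 2
G(7) = mex{2,1} = 0
G(8) = mex{0,0,0} = 1
G(9) = mex{1,1,1} = 0
G_A(9) = 0.
Pile B, S = {3, 5, 7, 8, 9}:
n :  0  1  2  3  4  5  6  7  8  9 10 11 12 13 14 15 16 17 18
G :  0  0  0  1  1  1  2  2  2  3  3  3  0  0  0  1  1  1  2
G_B(18) = 2.
Combined Grundy value = 0 ⊕ 2 = 2.
A winning move leaves total XOR = 0, i.e. changes one component's Grundy value g to g ⊕ X where X is the current total.
Pile A: need g' = 0⊕2 = 2. Options: 9−1→G=1, 9−6→G=1, 9−8→G=1. Hits: 0.
Pile B: need g' = 2⊕2 = 0. Options: 18−3→G=1, 18−5→G=0, 18−7→G=3, 18−8→G=3, 18−9→G=3. Hits: 1.

1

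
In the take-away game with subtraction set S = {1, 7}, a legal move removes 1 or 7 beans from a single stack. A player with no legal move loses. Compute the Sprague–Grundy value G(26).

0

G(0) = 0
G(1) = mex{0} = 1
G(2) = mex{1} = 0
G(3) = mex{0} = 1
G(4) = mex{1} = 0
G(5) = mex{0} = 1
G(6) = mex{1} = 0
G(7) = mex{0,0} = 1
G(8) = mex{1,1} = 0
G(9) = mex{0,0} = 1
G(10) = mex{1,1} = 0
G(11) = mex{0,0} = 1
G(12) = mex{1,1} = 0
G(13) = mex{0,0} = 1
G(14) = mex{1,1} = 0
G(15) = mex{0,0} = 1
G(16) = mex{1,1} = 0
G(17) = mex{0,0} = 1
G(18) = mex{1,1} = 0
G(19) = mex{0,0} = 1
G(20) = mex{1,1} = 0
G(21) = mex{0,0} = 1
G(22) = mex{1,1} = 0
G(23) = mex{0,0} = 1
G(24) = mex{1,1} = 0
G(25) = mex{0,0} = 1
G(26) = mex{1,1} = 0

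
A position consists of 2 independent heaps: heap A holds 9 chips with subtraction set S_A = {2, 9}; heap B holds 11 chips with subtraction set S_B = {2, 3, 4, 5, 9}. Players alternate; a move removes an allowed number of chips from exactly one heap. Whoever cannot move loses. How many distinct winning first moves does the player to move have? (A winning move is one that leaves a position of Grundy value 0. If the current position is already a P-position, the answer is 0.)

0

Heap A, S = {2, 9}:
n : 0 1 2 3 4 5 6 7 8 9
G : 0 0 1 1 0 0 1 1 0 2
G_A(9) = 2.
Heap B, S = {2, 3, 4, 5, 9}:
n :  0  1  2  3  4  5  6  7  8  9 10 11
G :  0  0  1  1  2  2  3  0  0  1  1  2
G_B(11) = 2.
Combined Grundy value = 2 ⊕ 2 = 0.
A winning move leaves total XOR = 0, i.e. changes one component's Grundy value g to g ⊕ X where X is the current total.
Heap A: target g' = 2⊕0 = 2, but every legal move changes the Grundy value (mex property), so 0 moves.
Heap B: target g' = 2⊕0 = 2, but every legal move changes the Grundy value (mex property), so 0 moves.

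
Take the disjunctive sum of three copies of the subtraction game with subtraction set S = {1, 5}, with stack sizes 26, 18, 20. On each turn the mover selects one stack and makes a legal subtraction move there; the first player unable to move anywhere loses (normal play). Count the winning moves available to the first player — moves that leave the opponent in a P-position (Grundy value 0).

0

All stacks use S = {1, 5}:
n :  0  1  2  3  4  5  6  7  8  9 10 11 12 13 14 15 16 17 18 19 20 21 22 23 24 25 26
G :  0  1  0  1  0  1  0  1  0  1  0  1  0  1  0  1  0  1  0  1  0  1  0  1  0  1  0
Stack A: G(26) = 0.
Stack B: G(18) = 0.
Stack C: G(20) = 0.
Combined Grundy value = 0 ⊕ 0 ⊕ 0 = 0.
A winning move leaves total XOR = 0, i.e. changes one component's Grundy value g to g ⊕ X where X is the current total.
Stack A: target g' = 0⊕0 = 0, but every legal move changes the Grundy value (mex property), so 0 moves.
Stack B: target g' = 0⊕0 = 0, but every legal move changes the Grundy value (mex property), so 0 moves.
Stack C: target g' = 0⊕0 = 0, but every legal move changes the Grundy value (mex property), so 0 moves.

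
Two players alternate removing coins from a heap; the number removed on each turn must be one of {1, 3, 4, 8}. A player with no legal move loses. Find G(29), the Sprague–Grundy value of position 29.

1

G(0) = 0
G(1) = mex{0} = 1
G(2) = mex{1} = 0
G(3) = mex{0,0} = 1
G(4) = mex{1,1,0} = 2
G(5) = mex{2,0,1} = 3
G(6) = mex{3,1,0} = 2
G(7) = mex{2,2,1} = 0
G(8) = mex{0,3,2,0} = 1
G(9) = mex{1,2,3,1} = 0
G(10) = mex{0,0,2,0} = 1
G(11) = mex{1,1,0,1} = 2
G(12) = mex{2,0,1,2} = 3
G(13) = mex{3,1,0,3} = 2
G(14) = mex{2,2,1,2} = 0
G(15) = mex{0,3,2,0} = 1
G(16) = mex{1,2,3,1} = 0
G(17) = mex{0,0,2,0} = 1
G(18) = mex{1,1,0,1} = 2
G(19) = mex{2,0,1,2} = 3
G(20) = mex{3,1,0,3} = 2
G(21) = mex{2,2,1,2} = 0
G(22) = mex{0,3,2,0} = 1
G(23) = mex{1,2,3,1} = 0
G(24) = mex{0,0,2,0} = 1
G(25) = mex{1,1,0,1} = 2
G(26) = mex{2,0,1,2} = 3
G(27) = mex{3,1,0,3} = 2
G(28) = mex{2,2,1,2} = 0
G(29) = mex{0,3,2,0} = 1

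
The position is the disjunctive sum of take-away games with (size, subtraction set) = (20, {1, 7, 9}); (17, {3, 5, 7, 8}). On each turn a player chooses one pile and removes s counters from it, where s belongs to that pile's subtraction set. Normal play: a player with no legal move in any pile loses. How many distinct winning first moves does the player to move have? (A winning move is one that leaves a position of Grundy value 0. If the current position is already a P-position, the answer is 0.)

1

Pile A, S = {1, 7, 9}:
n :  0  1  2  3  4  5  6  7  8  9 10 11 12 13 14 15 16 17 18 19 20
G :  0  1  0  1  0  1  0  1  0  1  0  1  0  1  0  1  0  1  0  1  0
G_A(20) = 0.
Pile B, S = {3, 5, 7, 8}:
G(0) = 0
G(1) = mex{} = 0
G(2) = mex{} = 0
G(3) = mex{0} = 1
G(4) = mex{0} = 1
G(5) = mex{0,0} = 1
G(6) = mex{1,0} = 2
G(7) = mex{1,0,0} = 2
G(8) = mex{1,1,0,0} = 2
G(9) = mex{2,1,0,0} = 3
G(10) = mex{2,1,1,0} = 3
G(11) = mex{2,2,1,1} = 0
G(12) = mex{3,2,1,1} = 0
G(13) = mex{3,2,2,1} = 0
G(14) = mex{0,3,2,2} = 1
G(15) = mex{0,3,2,2} = 1
G(16) = mex{0,0,3,2} = 1
G(17) = mex{1,0,3,3} = 2
G_B(17) = 2.
Combined Grundy value = 0 ⊕ 2 = 2.
A winning move leaves total XOR = 0, i.e. changes one component's Grundy value g to g ⊕ X where X is the current total.
Pile A: need g' = 0⊕2 = 2. Options: 20−1→G=1, 20−7→G=1, 20−9→G=1. Hits: 0.
Pile B: need g' = 2⊕2 = 0. Options: 17−3→G=1, 17−5→G=0, 17−7→G=3, 17−8→G=3. Hits: 1.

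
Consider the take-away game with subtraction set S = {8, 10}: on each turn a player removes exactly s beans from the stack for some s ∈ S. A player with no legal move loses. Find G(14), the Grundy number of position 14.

G(0) = 0
G(1) = mex{} = 0
G(2) = mex{} = 0
G(3) = mex{} = 0
G(4) = mex{} = 0
G(5) = mex{} = 0
G(6) = mex{} = 0
G(7) = mex{} = 0
G(8) = mex{0} = 1
G(9) = mex{0} = 1
G(10) = mex{0,0} = 1
G(11) = mex{0,0} = 1
G(12) = mex{0,0} = 1
G(13) = mex{0,0} = 1
G(14) = mex{0,0} = 1

1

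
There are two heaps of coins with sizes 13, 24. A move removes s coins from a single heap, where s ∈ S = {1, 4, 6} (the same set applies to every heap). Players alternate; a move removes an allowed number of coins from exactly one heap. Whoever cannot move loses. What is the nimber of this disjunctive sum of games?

3

All heaps use S = {1, 4, 6}:
n :  0  1  2  3  4  5  6  7  8  9 10 11 12 13 14 15 16 17 18 19 20 21 22 23 24
G :  0  1  0  1  2  0  1  0  1  2  0  1  0  1  2  0  1  0  1  2  0  1  0  1  2
Heap A: G(13) = 1.
Heap B: G(24) = 2.
Combined Grundy value = 1 ⊕ 2 = 3.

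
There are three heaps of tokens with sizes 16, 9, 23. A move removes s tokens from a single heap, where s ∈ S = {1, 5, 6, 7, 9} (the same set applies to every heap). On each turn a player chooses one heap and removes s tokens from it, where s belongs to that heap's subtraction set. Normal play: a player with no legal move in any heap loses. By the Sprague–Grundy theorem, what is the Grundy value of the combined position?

All heaps use S = {1, 5, 6, 7, 9}:
G(0) = 0
G(1) = mex{0} = 1
G(2) = mex{1} = 0
G(3) = mex{0} = 1
G(4) = mex{1} = 0
G(5) = mex{0,0} = 1
G(6) = mex{1,1,0} = 2
G(7) = mex{2,0,1,0} = 3
G(8) = mex{3,1,0,1} = 2
G(9) = mex{2,0,1,0,0} = 3
G(10) = mex{3,1,0,1,1} = 2
G(11) = mex{2,2,1,0,0} = 3
G(12) = mex{3,3,2,1,1} = 0
G(13) = mex{0,2,3,2,0} = 1
G(14) = mex{1,3,2,3,1} = 0
G(15) = mex{0,2,3,2,2} = 1
G(16) = mex{1,3,2,3,3} = 0
G(17) = mex{0,0,3,2,2} = 1
G(18) = mex{1,1,0,3,3} = 2
G(19) = mex{2,0,1,0,2} = 3
G(20) = mex{3,1,0,1,3} = 2
G(21) = mex{2,0,1,0,0} = 3
G(22) = mex{3,1,0,1,1} = 2
G(23) = mex{2,2,1,0,0} = 3
Heap A: G(16) = 0.
Heap B: G(9) = 3.
Heap C: G(23) = 3.
Combined Grundy value = 0 ⊕ 3 ⊕ 3 = 0.

0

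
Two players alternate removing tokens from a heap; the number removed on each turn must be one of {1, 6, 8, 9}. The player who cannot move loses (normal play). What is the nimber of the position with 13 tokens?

G(0) = 0
G(1) = mex{0} = 1
G(2) = mex{1} = 0
G(3) = mex{0} = 1
G(4) = mex{1} = 0
G(5) = mex{0} = 1
G(6) = mex{1,0} = 2
G(7) = mex{2,1} = 0
G(8) = mex{0,0,0} = 1
G(9) = mex{1,1,1,0} = 2
G(10) = mex{2,0,0,1} = 3
G(11) = mex{3,1,1,0} = 2
G(12) = mex{2,2,0,1} = 3
G(13) = mex{3,0,1,0} = 2

2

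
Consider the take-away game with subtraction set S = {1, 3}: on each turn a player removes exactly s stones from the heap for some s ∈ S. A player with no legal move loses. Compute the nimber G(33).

G(0) = 0
G(1) = mex{0} = 1
G(2) = mex{1} = 0
G(3) = mex{0,0} = 1
G(4) = mex{1,1} = 0
G(5) = mex{0,0} = 1
G(6) = mex{1,1} = 0
G(7) = mex{0,0} = 1
G(8) = mex{1,1} = 0
G(9) = mex{0,0} = 1
G(10) = mex{1,1} = 0
G(11) = mex{0,0} = 1
G(12) = mex{1,1} = 0
G(13) = mex{0,0} = 1
G(14) = mex{1,1} = 0
G(15) = mex{0,0} = 1
G(16) = mex{1,1} = 0
G(17) = mex{0,0} = 1
G(18) = mex{1,1} = 0
G(19) = mex{0,0} = 1
G(20) = mex{1,1} = 0
G(21) = mex{0,0} = 1
G(22) = mex{1,1} = 0
G(23) = mex{0,0} = 1
G(24) = mex{1,1} = 0
G(25) = mex{0,0} = 1
G(26) = mex{1,1} = 0
G(27) = mex{0,0} = 1
G(28) = mex{1,1} = 0
G(29) = mex{0,0} = 1
G(30) = mex{1,1} = 0
G(31) = mex{0,0} = 1
G(32) = mex{1,1} = 0
G(33) = mex{0,0} = 1

1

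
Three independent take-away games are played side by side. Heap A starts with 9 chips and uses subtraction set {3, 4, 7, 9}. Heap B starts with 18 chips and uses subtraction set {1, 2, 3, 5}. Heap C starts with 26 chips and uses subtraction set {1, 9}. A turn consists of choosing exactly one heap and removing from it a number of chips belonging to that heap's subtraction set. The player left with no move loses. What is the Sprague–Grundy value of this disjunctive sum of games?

Heap A, S = {3, 4, 7, 9}:
n : 0 1 2 3 4 5 6 7 8 9
G : 0 0 0 1 1 1 2 2 2 3
G_A(9) = 3.
Heap B, S = {1, 2, 3, 5}:
n :  0  1  2  3  4  5  6  7  8  9 10 11 12 13 14 15 16 17 18
G :  0  1  2  3  0  1  2  3  0  1  2  3  0  1  2  3  0  1  2
G_B(18) = 2.
Heap C, S = {1, 9}:
n :  0  1  2  3  4  5  6  7  8  9 10 11 12 13 14 15 16 17 18 19 20 21 22 23 24 25 26
G :  0  1  0  1  0  1  0  1  0  1  0  1  0  1  0  1  0  1  0  1  0  1  0  1  0  1  0
G_C(26) = 0.
Combined Grundy value = 3 ⊕ 2 ⊕ 0 = 1.

1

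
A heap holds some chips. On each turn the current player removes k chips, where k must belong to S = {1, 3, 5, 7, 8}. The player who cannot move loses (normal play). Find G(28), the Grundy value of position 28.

n :  0  1  2  3  4  5  6  7  8  9 10 11 12 13 14 15 16 17 18 19 20 21 22 23 24 25 26 27 28
G :  0  1  0  1  0  1  0  1  2  3  2  3  2  3  2  0  1  0  1  0  1  0  1  2  3  2  3  2  3

3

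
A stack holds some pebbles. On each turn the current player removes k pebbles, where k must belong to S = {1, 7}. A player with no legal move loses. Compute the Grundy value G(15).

1

G(0) = 0
G(1) = mex{0} = 1
G(2) = mex{1} = 0
G(3) = mex{0} = 1
G(4) = mex{1} = 0
G(5) = mex{0} = 1
G(6) = mex{1} = 0
G(7) = mex{0,0} = 1
G(8) = mex{1,1} = 0
G(9) = mex{0,0} = 1
G(10) = mex{1,1} = 0
G(11) = mex{0,0} = 1
G(12) = mex{1,1} = 0
G(13) = mex{0,0} = 1
G(14) = mex{1,1} = 0
G(15) = mex{0,0} = 1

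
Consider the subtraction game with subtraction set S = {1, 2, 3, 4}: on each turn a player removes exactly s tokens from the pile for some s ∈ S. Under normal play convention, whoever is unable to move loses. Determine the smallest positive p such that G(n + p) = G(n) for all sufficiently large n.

G(0) = 0
G(1) = mex{0} = 1
G(2) = mex{1,0} = 2
G(3) = mex{2,1,0} = 3
G(4) = mex{3,2,1,0} = 4
G(5) = mex{4,3,2,1} = 0
G(6) = mex{0,4,3,2} = 1
G(7) = mex{1,0,4,3} = 2
G(8) = mex{2,1,0,4} = 3
G(9) = mex{3,2,1,0} = 4
G(10) = mex{4,3,2,1} = 0
G(11) = mex{0,4,3,2} = 1
G(12) = mex{1,0,4,3} = 2
G(13) = mex{2,1,0,4} = 3
G(14) = mex{3,2,1,0} = 4
G(n+5) = G(n) holds for n = 0,…,3 (a full window of length max(S) = 4), so the sequence is purely periodic with period 5.

5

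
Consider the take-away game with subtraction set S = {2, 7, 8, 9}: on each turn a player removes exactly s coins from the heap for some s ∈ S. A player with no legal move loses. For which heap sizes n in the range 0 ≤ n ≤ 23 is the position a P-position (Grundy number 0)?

G(0) = 0
G(1) = mex{} = 0
G(2) = mex{0} = 1
G(3) = mex{0} = 1
G(4) = mex{1} = 0
G(5) = mex{1} = 0
G(6) = mex{0} = 1
G(7) = mex{0,0} = 1
G(8) = mex{1,0,0} = 2
G(9) = mex{1,1,0,0} = 2
G(10) = mex{2,1,1,0} = 3
G(11) = mex{2,0,1,1} = 3
G(12) = mex{3,0,0,1} = 2
G(13) = mex{3,1,0,0} = 2
G(14) = mex{2,1,1,0} = 3
G(15) = mex{2,2,1,1} = 0
G(16) = mex{3,2,2,1} = 0
G(17) = mex{0,3,2,2} = 1
G(18) = mex{0,3,3,2} = 1
G(19) = mex{1,2,3,3} = 0
G(20) = mex{1,2,2,3} = 0
G(21) = mex{0,3,2,2} = 1
G(22) = mex{0,0,3,2} = 1
G(23) = mex{1,0,0,3} = 2
P-positions are exactly the n with G(n) = 0.

0, 1, 4, 5, 15, 16, 19, 20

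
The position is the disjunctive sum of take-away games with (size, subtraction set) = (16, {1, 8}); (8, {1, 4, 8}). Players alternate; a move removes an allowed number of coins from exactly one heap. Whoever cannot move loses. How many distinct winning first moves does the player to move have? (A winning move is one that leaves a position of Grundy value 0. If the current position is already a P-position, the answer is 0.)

0

Heap A, S = {1, 8}:
G(0) = 0
G(1) = mex{0} = 1
G(2) = mex{1} = 0
G(3) = mex{0} = 1
G(4) = mex{1} = 0
G(5) = mex{0} = 1
G(6) = mex{1} = 0
G(7) = mex{0} = 1
G(8) = mex{1,0} = 2
G(9) = mex{2,1} = 0
G(10) = mex{0,0} = 1
G(11) = mex{1,1} = 0
G(12) = mex{0,0} = 1
G(13) = mex{1,1} = 0
G(14) = mex{0,0} = 1
G(15) = mex{1,1} = 0
G(16) = mex{0,2} = 1
G_A(16) = 1.
Heap B, S = {1, 4, 8}:
G(0) = 0
G(1) = mex{0} = 1
G(2) = mex{1} = 0
G(3) = mex{0} = 1
G(4) = mex{1,0} = 2
G(5) = mex{2,1} = 0
G(6) = mex{0,0} = 1
G(7) = mex{1,1} = 0
G(8) = mex{0,2,0} = 1
G_B(8) = 1.
Combined Grundy value = 1 ⊕ 1 = 0.
A winning move leaves total XOR = 0, i.e. changes one component's Grundy value g to g ⊕ X where X is the current total.
Heap A: target g' = 1⊕0 = 1, but every legal move changes the Grundy value (mex property), so 0 moves.
Heap B: target g' = 1⊕0 = 1, but every legal move changes the Grundy value (mex property), so 0 moves.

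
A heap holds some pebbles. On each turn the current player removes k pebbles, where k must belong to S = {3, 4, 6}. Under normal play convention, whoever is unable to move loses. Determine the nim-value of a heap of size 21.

1

G(0) = 0
G(1) = mex{} = 0
G(2) = mex{} = 0
G(3) = mex{0} = 1
G(4) = mex{0,0} = 1
G(5) = mex{0,0} = 1
G(6) = mex{1,0,0} = 2
G(7) = mex{1,1,0} = 2
G(8) = mex{1,1,0} = 2
G(9) = mex{2,1,1} = 0
G(10) = mex{2,2,1} = 0
G(11) = mex{2,2,1} = 0
G(12) = mex{0,2,2} = 1
G(13) = mex{0,0,2} = 1
G(14) = mex{0,0,2} = 1
G(15) = mex{1,0,0} = 2
G(16) = mex{1,1,0} = 2
G(17) = mex{1,1,0} = 2
G(18) = mex{2,1,1} = 0
G(19) = mex{2,2,1} = 0
G(20) = mex{2,2,1} = 0
G(21) = mex{0,2,2} = 1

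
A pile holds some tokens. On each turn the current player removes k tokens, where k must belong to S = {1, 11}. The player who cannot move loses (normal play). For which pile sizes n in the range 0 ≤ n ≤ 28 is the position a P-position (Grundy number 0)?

0, 2, 4, 6, 8, 10, 12, 14, 16, 18, 20, 22, 24, 26, 28

n :  0  1  2  3  4  5  6  7  8  9 10 11 12 13 14 15 16 17 18 19 20 21 22 23 24 25 26 27 28
G :  0  1  0  1  0  1  0  1  0  1  0  1  0  1  0  1  0  1  0  1  0  1  0  1  0  1  0  1  0
P-positions are exactly the n with G(n) = 0.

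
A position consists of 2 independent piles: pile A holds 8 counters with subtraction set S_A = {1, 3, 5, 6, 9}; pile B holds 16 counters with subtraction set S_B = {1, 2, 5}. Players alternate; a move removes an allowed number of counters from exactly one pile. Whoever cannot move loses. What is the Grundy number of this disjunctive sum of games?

Pile A, S = {1, 3, 5, 6, 9}:
n : 0 1 2 3 4 5 6 7 8
G : 0 1 0 1 0 1 2 3 2
G_A(8) = 2.
Pile B, S = {1, 2, 5}:
G(0) = 0
G(1) = mex{0} = 1
G(2) = mex{1,0} = 2
G(3) = mex{2,1} = 0
G(4) = mex{0,2} = 1
G(5) = mex{1,0,0} = 2
G(6) = mex{2,1,1} = 0
G(7) = mex{0,2,2} = 1
G(8) = mex{1,0,0} = 2
G(9) = mex{2,1,1} = 0
G(10) = mex{0,2,2} = 1
G(11) = mex{1,0,0} = 2
G(12) = mex{2,1,1} = 0
G(13) = mex{0,2,2} = 1
G(14) = mex{1,0,0} = 2
G(15) = mex{2,1,1} = 0
G(16) = mex{0,2,2} = 1
G_B(16) = 1.
Combined Grundy value = 2 ⊕ 1 = 3.

3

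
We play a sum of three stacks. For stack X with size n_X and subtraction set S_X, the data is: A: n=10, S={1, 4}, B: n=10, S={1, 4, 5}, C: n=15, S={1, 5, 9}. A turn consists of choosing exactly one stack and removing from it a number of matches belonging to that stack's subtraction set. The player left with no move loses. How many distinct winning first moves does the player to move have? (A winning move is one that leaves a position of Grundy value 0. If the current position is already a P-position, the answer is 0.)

Stack A, S = {1, 4}:
G(0) = 0
G(1) = mex{0} = 1
G(2) = mex{1} = 0
G(3) = mex{0} = 1
G(4) = mex{1,0} = 2
G(5) = mex{2,1} = 0
G(6) = mex{0,0} = 1
G(7) = mex{1,1} = 0
G(8) = mex{0,2} = 1
G(9) = mex{1,0} = 2
G(10) = mex{2,1} = 0
G_A(10) = 0.
Stack B, S = {1, 4, 5}:
n :  0  1  2  3  4  5  6  7  8  9 10
G :  0  1  0  1  2  3  2  3  0  1  0
G_B(10) = 0.
Stack C, S = {1, 5, 9}:
n :  0  1  2  3  4  5  6  7  8  9 10 11 12 13 14 15
G :  0  1  0  1  0  1  0  1  0  1  0  1  0  1  0  1
G_C(15) = 1.
Combined Grundy value = 0 ⊕ 0 ⊕ 1 = 1.
A winning move leaves total XOR = 0, i.e. changes one component's Grundy value g to g ⊕ X where X is the current total.
Stack A: need g' = 0⊕1 = 1. Options: 10−1→G=2, 10−4→G=1. Hits: 1.
Stack B: need g' = 0⊕1 = 1. Options: 10−1→G=1, 10−4→G=2, 10−5→G=3. Hits: 1.
Stack C: need g' = 1⊕1 = 0. Options: 15−1→G=0, 15−5→G=0, 15−9→G=0. Hits: 3.

5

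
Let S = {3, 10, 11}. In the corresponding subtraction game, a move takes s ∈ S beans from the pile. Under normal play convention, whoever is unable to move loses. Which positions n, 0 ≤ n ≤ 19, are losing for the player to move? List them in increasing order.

0, 1, 2, 6, 7, 8, 14, 15

n :  0  1  2  3  4  5  6  7  8  9 10 11 12 13 14 15 16 17 18 19
G :  0  0  0  1  1  1  0  0  0  1  1  1  2  2  0  0  3  1  1  2
P-positions are exactly the n with G(n) = 0.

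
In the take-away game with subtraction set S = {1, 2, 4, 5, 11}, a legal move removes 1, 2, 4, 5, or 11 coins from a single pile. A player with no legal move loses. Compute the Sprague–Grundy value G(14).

n :  0  1  2  3  4  5  6  7  8  9 10 11 12 13 14
G :  0  1  2  0  1  2  0  1  2  0  1  2  0  1  2

2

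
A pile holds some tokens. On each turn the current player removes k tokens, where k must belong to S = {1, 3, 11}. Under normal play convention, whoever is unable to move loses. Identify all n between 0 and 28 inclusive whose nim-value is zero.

n :  0  1  2  3  4  5  6  7  8  9 10 11 12 13 14 15 16 17 18 19 20 21 22 23 24 25 26 27 28
G :  0  1  0  1  0  1  0  1  0  1  0  1  0  1  0  1  0  1  0  1  0  1  0  1  0  1  0  1  0
P-positions are exactly the n with G(n) = 0.

0, 2, 4, 6, 8, 10, 12, 14, 16, 18, 20, 22, 24, 26, 28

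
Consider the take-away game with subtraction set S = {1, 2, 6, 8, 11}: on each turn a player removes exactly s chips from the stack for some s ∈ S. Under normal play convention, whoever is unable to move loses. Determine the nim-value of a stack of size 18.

G(0) = 0
G(1) = mex{0} = 1
G(2) = mex{1,0} = 2
G(3) = mex{2,1} = 0
G(4) = mex{0,2} = 1
G(5) = mex{1,0} = 2
G(6) = mex{2,1,0} = 3
G(7) = mex{3,2,1} = 0
G(8) = mex{0,3,2,0} = 1
G(9) = mex{1,0,0,1} = 2
G(10) = mex{2,1,1,2} = 0
G(11) = mex{0,2,2,0,0} = 1
G(12) = mex{1,0,3,1,1} = 2
G(13) = mex{2,1,0,2,2} = 3
G(14) = mex{3,2,1,3,0} = 4
G(15) = mex{4,3,2,0,1} = 5
G(16) = mex{5,4,0,1,2} = 3
G(17) = mex{3,5,1,2,3} = 0
G(18) = mex{0,3,2,0,0} = 1

1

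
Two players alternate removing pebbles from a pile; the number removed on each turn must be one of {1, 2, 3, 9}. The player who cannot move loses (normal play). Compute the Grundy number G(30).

G(0) = 0
G(1) = mex{0} = 1
G(2) = mex{1,0} = 2
G(3) = mex{2,1,0} = 3
G(4) = mex{3,2,1} = 0
G(5) = mex{0,3,2} = 1
G(6) = mex{1,0,3} = 2
G(7) = mex{2,1,0} = 3
G(8) = mex{3,2,1} = 0
G(9) = mex{0,3,2,0} = 1
G(10) = mex{1,0,3,1} = 2
G(11) = mex{2,1,0,2} = 3
G(12) = mex{3,2,1,3} = 0
G(13) = mex{0,3,2,0} = 1
G(14) = mex{1,0,3,1} = 2
G(15) = mex{2,1,0,2} = 3
G(16) = mex{3,2,1,3} = 0
G(17) = mex{0,3,2,0} = 1
G(18) = mex{1,0,3,1} = 2
G(19) = mex{2,1,0,2} = 3
G(20) = mex{3,2,1,3} = 0
G(21) = mex{0,3,2,0} = 1
G(22) = mex{1,0,3,1} = 2
G(23) = mex{2,1,0,2} = 3
G(24) = mex{3,2,1,3} = 0
G(25) = mex{0,3,2,0} = 1
G(26) = mex{1,0,3,1} = 2
G(27) = mex{2,1,0,2} = 3
G(28) = mex{3,2,1,3} = 0
G(29) = mex{0,3,2,0} = 1
G(30) = mex{1,0,3,1} = 2

2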